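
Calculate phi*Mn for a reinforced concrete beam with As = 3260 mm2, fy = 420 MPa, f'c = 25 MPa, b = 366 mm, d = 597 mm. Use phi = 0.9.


a = As * fy / (0.85 * f'c * b)
= 3260 * 420 / (0.85 * 25 * 366)
= 176.0463 mm
Mn = As * fy * (d - a/2) / 10^6
= 696.8911 kN-m
phi*Mn = 0.9 * 696.8911 = 627.2 kN-m

627.2


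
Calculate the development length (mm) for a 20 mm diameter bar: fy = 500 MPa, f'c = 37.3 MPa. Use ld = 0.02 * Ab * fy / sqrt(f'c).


Ab = pi * 20^2 / 4 = 314.159 mm2
ld = 0.02 * 314.159 * 500 / sqrt(37.3)
= 514.4 mm

514.4


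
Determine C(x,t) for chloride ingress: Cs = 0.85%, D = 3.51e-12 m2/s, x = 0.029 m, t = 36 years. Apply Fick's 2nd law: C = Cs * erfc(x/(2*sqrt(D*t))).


t_seconds = 36 * 365.25 * 24 * 3600 = 1136073600.0 s
arg = 0.029 / (2 * sqrt(3.51e-12 * 1136073600.0))
= 0.2296
erfc(0.2296) = 0.7454
C = 0.85 * 0.7454 = 0.6336%

0.6336


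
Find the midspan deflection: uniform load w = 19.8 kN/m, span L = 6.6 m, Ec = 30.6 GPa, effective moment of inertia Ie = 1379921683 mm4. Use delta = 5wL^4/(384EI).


Convert: L = 6.6 m = 6600 mm, Ec = 30.6 GPa = 30600 MPa
delta = 5 * 19.8 * 6600^4 / (384 * 30600 * 1379921683)
= 11.59 mm

11.59


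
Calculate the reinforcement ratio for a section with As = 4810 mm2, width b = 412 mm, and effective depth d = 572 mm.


rho = As / (b * d)
= 4810 / (412 * 572)
= 0.0204

0.0204


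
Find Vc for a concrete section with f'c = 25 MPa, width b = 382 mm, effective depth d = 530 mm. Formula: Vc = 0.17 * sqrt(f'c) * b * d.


Vc = 0.17 * sqrt(25) * 382 * 530 / 1000
= 172.09 kN

172.09


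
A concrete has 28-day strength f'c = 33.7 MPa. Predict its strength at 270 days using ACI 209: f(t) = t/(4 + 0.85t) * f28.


f(270) = 270 / (4 + 0.85 * 270) * 33.7
= 270 / 233.5 * 33.7
= 38.97 MPa

38.97


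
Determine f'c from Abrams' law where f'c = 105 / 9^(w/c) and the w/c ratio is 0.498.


f'c = 105 / 9^0.498
= 105 / 2.987
= 35.15 MPa

35.15


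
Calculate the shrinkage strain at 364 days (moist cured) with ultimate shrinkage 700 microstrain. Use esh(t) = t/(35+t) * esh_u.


esh(364) = 364 / (35 + 364) * 700
= 364 / 399 * 700
= 638.6 microstrain

638.6


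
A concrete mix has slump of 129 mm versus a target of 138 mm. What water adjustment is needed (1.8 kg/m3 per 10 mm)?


Difference = 138 - 129 = 9 mm
Water adjustment = 9 * 1.8 / 10 = 1.6 kg/m3

1.6


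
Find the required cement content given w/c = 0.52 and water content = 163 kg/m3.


Cement = water / (w/c)
= 163 / 0.52
= 313.5 kg/m3

313.5


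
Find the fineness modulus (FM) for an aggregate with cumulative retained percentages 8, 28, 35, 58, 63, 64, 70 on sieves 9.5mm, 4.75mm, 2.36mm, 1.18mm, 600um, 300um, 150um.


FM = sum(cumulative % retained) / 100
= 326 / 100
= 3.26

3.26


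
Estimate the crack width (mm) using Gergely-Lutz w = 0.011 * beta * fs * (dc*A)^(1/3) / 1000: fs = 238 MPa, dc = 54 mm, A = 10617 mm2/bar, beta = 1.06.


w = 0.011 * beta * fs * (dc * A)^(1/3) / 1000
= 0.011 * 1.06 * 238 * (54 * 10617)^(1/3) / 1000
= 0.231 mm

0.231


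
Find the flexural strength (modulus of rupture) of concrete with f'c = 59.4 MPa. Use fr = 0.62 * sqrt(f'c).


fr = 0.62 * sqrt(59.4)
= 4.778 MPa

4.778


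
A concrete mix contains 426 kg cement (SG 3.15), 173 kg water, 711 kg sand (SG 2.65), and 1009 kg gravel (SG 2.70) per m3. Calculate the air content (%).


Vol cement = 426 / (3.15 * 1000) = 0.135238 m3
Vol water = 173 / 1000 = 0.173 m3
Vol sand = 711 / (2.65 * 1000) = 0.268302 m3
Vol gravel = 1009 / (2.70 * 1000) = 0.373704 m3
Total solid + water volume = 0.950244 m3
Air = (1 - 0.950244) * 100 = 4.98%

4.98


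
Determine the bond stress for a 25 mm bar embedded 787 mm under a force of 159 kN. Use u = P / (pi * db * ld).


u = P / (pi * db * ld)
= 159 * 1000 / (pi * 25 * 787)
= 2.572 MPa

2.572


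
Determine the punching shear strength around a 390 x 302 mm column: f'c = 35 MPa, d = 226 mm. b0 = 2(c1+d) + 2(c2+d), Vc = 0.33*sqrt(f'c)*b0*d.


b0 = 2*(390 + 226) + 2*(302 + 226) = 2288 mm
Vc = 0.33 * sqrt(35) * 2288 * 226 / 1000
= 1009.51 kN

1009.51


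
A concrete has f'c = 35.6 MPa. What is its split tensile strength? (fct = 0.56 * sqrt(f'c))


fct = 0.56 * sqrt(35.6)
= 0.56 * 5.967
= 3.341 MPa

3.341


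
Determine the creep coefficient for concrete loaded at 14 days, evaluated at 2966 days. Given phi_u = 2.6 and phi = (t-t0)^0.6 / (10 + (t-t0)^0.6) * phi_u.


dt = 2966 - 14 = 2952
phi = 2952^0.6 / (10 + 2952^0.6) * 2.6
= 2.401

2.401


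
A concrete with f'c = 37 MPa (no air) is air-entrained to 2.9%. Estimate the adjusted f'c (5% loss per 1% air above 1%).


Strength loss = (2.9 - 1) * 5 = 9.5%
f'c = 37 * (1 - 9.5/100)
= 33.48 MPa

33.48


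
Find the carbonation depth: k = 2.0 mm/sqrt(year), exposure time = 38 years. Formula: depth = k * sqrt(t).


depth = k * sqrt(t)
= 2.0 * sqrt(38)
= 12.33 mm

12.33


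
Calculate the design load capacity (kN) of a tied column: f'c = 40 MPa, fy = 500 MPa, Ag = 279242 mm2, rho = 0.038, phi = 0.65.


Ast = rho * Ag = 0.038 * 279242 = 10611.196 mm2
phi*Pn = 0.65 * 0.80 * (0.85 * 40 * (279242 - 10611.196) + 500 * 10611.196) / 1000
= 7508.3 kN

7508.3


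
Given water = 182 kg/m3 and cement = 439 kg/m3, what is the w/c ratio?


w/c = water / cement
w/c = 182 / 439 = 0.415

0.415


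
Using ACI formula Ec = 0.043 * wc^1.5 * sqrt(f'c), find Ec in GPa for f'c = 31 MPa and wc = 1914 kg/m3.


Ec = 0.043 * 1914^1.5 * sqrt(31) / 1000
= 20.05 GPa

20.05


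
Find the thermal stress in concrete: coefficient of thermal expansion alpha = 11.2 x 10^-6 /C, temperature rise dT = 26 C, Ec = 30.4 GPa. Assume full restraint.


sigma = alpha * dT * Ec
= 11.2e-6 * 26 * 30.4 * 1000
= 8.852 MPa

8.852


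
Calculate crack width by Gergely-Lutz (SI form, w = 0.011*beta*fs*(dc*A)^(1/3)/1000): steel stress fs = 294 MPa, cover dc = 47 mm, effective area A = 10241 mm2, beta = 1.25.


w = 0.011 * beta * fs * (dc * A)^(1/3) / 1000
= 0.011 * 1.25 * 294 * (47 * 10241)^(1/3) / 1000
= 0.317 mm

0.317


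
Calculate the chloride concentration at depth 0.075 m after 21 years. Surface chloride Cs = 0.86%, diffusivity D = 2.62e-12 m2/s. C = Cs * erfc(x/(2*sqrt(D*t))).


t_seconds = 21 * 365.25 * 24 * 3600 = 662709600.0 s
arg = 0.075 / (2 * sqrt(2.62e-12 * 662709600.0))
= 0.9
erfc(0.9) = 0.2031
C = 0.86 * 0.2031 = 0.1747%

0.1747


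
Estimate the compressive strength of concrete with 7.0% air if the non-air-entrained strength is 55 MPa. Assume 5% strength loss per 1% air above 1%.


Strength loss = (7.0 - 1) * 5 = 30.0%
f'c = 55 * (1 - 30.0/100)
= 38.5 MPa

38.5


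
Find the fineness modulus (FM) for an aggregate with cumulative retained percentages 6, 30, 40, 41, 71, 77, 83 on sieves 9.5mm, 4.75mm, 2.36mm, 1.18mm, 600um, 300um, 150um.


FM = sum(cumulative % retained) / 100
= 348 / 100
= 3.48

3.48


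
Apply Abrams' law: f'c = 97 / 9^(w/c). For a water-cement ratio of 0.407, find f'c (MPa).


f'c = 97 / 9^0.407
= 97 / 2.446
= 39.66 MPa

39.66


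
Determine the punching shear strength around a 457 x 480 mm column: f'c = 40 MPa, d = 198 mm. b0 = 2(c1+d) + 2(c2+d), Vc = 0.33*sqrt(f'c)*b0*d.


b0 = 2*(457 + 198) + 2*(480 + 198) = 2666 mm
Vc = 0.33 * sqrt(40) * 2666 * 198 / 1000
= 1101.72 kN

1101.72


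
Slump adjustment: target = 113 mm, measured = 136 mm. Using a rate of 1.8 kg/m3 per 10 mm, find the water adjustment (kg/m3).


Difference = 113 - 136 = -23 mm
Water adjustment = -23 * 1.8 / 10 = -4.1 kg/m3

-4.1


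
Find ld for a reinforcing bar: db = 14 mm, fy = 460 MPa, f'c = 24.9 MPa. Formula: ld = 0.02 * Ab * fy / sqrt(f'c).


Ab = pi * 14^2 / 4 = 153.938 mm2
ld = 0.02 * 153.938 * 460 / sqrt(24.9)
= 283.8 mm

283.8


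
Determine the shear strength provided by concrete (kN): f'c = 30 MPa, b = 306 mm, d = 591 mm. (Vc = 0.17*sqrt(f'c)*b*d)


Vc = 0.17 * sqrt(30) * 306 * 591 / 1000
= 168.39 kN

168.39


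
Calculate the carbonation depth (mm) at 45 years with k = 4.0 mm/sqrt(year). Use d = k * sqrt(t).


depth = k * sqrt(t)
= 4.0 * sqrt(45)
= 26.83 mm

26.83


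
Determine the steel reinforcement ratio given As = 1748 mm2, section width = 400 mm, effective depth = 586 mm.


rho = As / (b * d)
= 1748 / (400 * 586)
= 0.0075

0.0075


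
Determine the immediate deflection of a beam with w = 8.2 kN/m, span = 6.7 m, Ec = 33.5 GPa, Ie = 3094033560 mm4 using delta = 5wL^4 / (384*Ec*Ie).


Convert: L = 6.7 m = 6700 mm, Ec = 33.5 GPa = 33500 MPa
delta = 5 * 8.2 * 6700^4 / (384 * 33500 * 3094033560)
= 2.08 mm

2.08


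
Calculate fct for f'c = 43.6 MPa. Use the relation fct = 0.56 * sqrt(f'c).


fct = 0.56 * sqrt(43.6)
= 0.56 * 6.603
= 3.698 MPa

3.698


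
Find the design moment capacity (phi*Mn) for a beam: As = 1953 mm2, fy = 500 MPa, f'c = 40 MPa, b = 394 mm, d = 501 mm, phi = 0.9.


a = As * fy / (0.85 * f'c * b)
= 1953 * 500 / (0.85 * 40 * 394)
= 72.8949 mm
Mn = As * fy * (d - a/2) / 10^6
= 453.6356 kN-m
phi*Mn = 0.9 * 453.6356 = 408.27 kN-m

408.27


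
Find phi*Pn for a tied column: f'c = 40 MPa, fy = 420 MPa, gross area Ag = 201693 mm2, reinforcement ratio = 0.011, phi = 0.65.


Ast = rho * Ag = 0.011 * 201693 = 2218.623 mm2
phi*Pn = 0.65 * 0.80 * (0.85 * 40 * (201693 - 2218.623) + 420 * 2218.623) / 1000
= 4011.25 kN

4011.25


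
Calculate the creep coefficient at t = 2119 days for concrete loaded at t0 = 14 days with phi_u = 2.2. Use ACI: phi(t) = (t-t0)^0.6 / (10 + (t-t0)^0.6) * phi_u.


dt = 2119 - 14 = 2105
phi = 2105^0.6 / (10 + 2105^0.6) * 2.2
= 1.997

1.997


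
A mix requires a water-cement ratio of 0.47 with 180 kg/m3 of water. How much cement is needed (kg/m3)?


Cement = water / (w/c)
= 180 / 0.47
= 383.0 kg/m3

383.0


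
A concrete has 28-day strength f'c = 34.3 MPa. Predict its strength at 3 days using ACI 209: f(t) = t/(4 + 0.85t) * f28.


f(3) = 3 / (4 + 0.85 * 3) * 34.3
= 3 / 6.55 * 34.3
= 15.71 MPa

15.71


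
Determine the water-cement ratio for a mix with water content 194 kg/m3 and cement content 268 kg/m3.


w/c = water / cement
w/c = 194 / 268 = 0.724

0.724


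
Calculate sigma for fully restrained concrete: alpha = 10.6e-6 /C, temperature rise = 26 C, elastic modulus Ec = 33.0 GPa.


sigma = alpha * dT * Ec
= 10.6e-6 * 26 * 33.0 * 1000
= 9.095 MPa

9.095


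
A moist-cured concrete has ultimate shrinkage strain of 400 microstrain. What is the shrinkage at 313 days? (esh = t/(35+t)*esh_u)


esh(313) = 313 / (35 + 313) * 400
= 313 / 348 * 400
= 359.8 microstrain

359.8


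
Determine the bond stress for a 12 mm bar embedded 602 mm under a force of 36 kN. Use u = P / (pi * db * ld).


u = P / (pi * db * ld)
= 36 * 1000 / (pi * 12 * 602)
= 1.586 MPa

1.586


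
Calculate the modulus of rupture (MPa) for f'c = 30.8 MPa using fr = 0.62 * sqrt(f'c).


fr = 0.62 * sqrt(30.8)
= 3.441 MPa

3.441


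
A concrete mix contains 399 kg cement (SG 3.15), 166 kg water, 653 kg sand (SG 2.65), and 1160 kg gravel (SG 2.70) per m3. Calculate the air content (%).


Vol cement = 399 / (3.15 * 1000) = 0.126667 m3
Vol water = 166 / 1000 = 0.166 m3
Vol sand = 653 / (2.65 * 1000) = 0.246415 m3
Vol gravel = 1160 / (2.70 * 1000) = 0.42963 m3
Total solid + water volume = 0.968711 m3
Air = (1 - 0.968711) * 100 = 3.13%

3.13


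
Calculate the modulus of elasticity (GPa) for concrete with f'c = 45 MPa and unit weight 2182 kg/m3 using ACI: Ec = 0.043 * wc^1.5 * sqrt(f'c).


Ec = 0.043 * 2182^1.5 * sqrt(45) / 1000
= 29.4 GPa

29.4


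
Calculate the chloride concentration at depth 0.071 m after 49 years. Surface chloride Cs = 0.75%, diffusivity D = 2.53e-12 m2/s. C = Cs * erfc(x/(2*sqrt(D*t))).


t_seconds = 49 * 365.25 * 24 * 3600 = 1546322400.0 s
arg = 0.071 / (2 * sqrt(2.53e-12 * 1546322400.0))
= 0.5676
erfc(0.5676) = 0.4222
C = 0.75 * 0.4222 = 0.3166%

0.3166


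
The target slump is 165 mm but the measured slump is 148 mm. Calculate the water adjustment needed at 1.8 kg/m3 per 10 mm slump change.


Difference = 165 - 148 = 17 mm
Water adjustment = 17 * 1.8 / 10 = 3.1 kg/m3

3.1


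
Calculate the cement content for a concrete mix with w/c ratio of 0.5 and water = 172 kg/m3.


Cement = water / (w/c)
= 172 / 0.5
= 344.0 kg/m3

344.0


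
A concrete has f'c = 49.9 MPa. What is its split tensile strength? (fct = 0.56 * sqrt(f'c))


fct = 0.56 * sqrt(49.9)
= 0.56 * 7.064
= 3.956 MPa

3.956


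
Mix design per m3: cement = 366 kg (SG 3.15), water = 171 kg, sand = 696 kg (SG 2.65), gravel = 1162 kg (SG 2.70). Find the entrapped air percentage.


Vol cement = 366 / (3.15 * 1000) = 0.11619 m3
Vol water = 171 / 1000 = 0.171 m3
Vol sand = 696 / (2.65 * 1000) = 0.262642 m3
Vol gravel = 1162 / (2.70 * 1000) = 0.43037 m3
Total solid + water volume = 0.980202 m3
Air = (1 - 0.980202) * 100 = 1.98%

1.98


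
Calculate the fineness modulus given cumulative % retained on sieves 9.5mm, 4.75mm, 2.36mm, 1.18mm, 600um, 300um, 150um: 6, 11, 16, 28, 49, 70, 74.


FM = sum(cumulative % retained) / 100
= 254 / 100
= 2.54

2.54


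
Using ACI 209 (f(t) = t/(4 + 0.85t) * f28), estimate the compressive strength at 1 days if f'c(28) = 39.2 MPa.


f(1) = 1 / (4 + 0.85 * 1) * 39.2
= 1 / 4.85 * 39.2
= 8.08 MPa

8.08


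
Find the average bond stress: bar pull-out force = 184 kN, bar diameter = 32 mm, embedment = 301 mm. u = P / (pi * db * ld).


u = P / (pi * db * ld)
= 184 * 1000 / (pi * 32 * 301)
= 6.081 MPa

6.081


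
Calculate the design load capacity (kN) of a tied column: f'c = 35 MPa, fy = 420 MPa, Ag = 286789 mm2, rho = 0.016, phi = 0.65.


Ast = rho * Ag = 0.016 * 286789 = 4588.624 mm2
phi*Pn = 0.65 * 0.80 * (0.85 * 35 * (286789 - 4588.624) + 420 * 4588.624) / 1000
= 5367.8 kN

5367.8


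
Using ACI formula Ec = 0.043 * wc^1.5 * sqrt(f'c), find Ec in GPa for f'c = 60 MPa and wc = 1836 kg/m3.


Ec = 0.043 * 1836^1.5 * sqrt(60) / 1000
= 26.2 GPa

26.2


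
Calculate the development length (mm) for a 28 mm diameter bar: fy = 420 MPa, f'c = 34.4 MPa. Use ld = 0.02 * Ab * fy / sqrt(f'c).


Ab = pi * 28^2 / 4 = 615.752 mm2
ld = 0.02 * 615.752 * 420 / sqrt(34.4)
= 881.9 mm

881.9


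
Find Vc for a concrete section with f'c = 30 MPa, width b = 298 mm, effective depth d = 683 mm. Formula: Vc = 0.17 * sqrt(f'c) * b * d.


Vc = 0.17 * sqrt(30) * 298 * 683 / 1000
= 189.52 kN

189.52


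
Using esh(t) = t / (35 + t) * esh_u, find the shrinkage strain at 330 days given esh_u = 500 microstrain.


esh(330) = 330 / (35 + 330) * 500
= 330 / 365 * 500
= 452.1 microstrain

452.1


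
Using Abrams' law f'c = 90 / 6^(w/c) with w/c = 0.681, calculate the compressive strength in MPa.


f'c = 90 / 6^0.681
= 90 / 3.388
= 26.57 MPa

26.57


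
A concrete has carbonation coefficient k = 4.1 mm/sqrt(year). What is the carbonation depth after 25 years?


depth = k * sqrt(t)
= 4.1 * sqrt(25)
= 20.5 mm

20.5


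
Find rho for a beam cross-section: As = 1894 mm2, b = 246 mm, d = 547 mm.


rho = As / (b * d)
= 1894 / (246 * 547)
= 0.0141

0.0141


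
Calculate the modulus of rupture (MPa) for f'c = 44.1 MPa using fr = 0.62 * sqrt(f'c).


fr = 0.62 * sqrt(44.1)
= 4.117 MPa

4.117


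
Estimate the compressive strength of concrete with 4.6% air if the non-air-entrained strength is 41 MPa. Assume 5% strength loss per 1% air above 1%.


Strength loss = (4.6 - 1) * 5 = 18.0%
f'c = 41 * (1 - 18.0/100)
= 33.62 MPa

33.62


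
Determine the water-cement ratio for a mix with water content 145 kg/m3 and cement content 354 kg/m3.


w/c = water / cement
w/c = 145 / 354 = 0.41

0.41


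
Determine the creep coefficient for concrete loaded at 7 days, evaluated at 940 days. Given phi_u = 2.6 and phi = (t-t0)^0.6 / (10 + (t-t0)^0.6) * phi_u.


dt = 940 - 7 = 933
phi = 933^0.6 / (10 + 933^0.6) * 2.6
= 2.231

2.231


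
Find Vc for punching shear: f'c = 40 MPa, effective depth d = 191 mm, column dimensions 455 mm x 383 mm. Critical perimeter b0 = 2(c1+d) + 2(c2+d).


b0 = 2*(455 + 191) + 2*(383 + 191) = 2440 mm
Vc = 0.33 * sqrt(40) * 2440 * 191 / 1000
= 972.67 kN

972.67


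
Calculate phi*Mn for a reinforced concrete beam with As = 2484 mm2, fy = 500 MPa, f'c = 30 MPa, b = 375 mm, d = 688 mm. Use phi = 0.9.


a = As * fy / (0.85 * f'c * b)
= 2484 * 500 / (0.85 * 30 * 375)
= 129.8824 mm
Mn = As * fy * (d - a/2) / 10^6
= 773.8391 kN-m
phi*Mn = 0.9 * 773.8391 = 696.46 kN-m

696.46


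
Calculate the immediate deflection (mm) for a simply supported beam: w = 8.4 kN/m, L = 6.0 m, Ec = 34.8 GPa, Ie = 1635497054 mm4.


Convert: L = 6.0 m = 6000 mm, Ec = 34.8 GPa = 34800 MPa
delta = 5 * 8.4 * 6000^4 / (384 * 34800 * 1635497054)
= 2.49 mm

2.49


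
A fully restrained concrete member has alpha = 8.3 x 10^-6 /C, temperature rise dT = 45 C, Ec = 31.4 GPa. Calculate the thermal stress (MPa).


sigma = alpha * dT * Ec
= 8.3e-6 * 45 * 31.4 * 1000
= 11.728 MPa

11.728


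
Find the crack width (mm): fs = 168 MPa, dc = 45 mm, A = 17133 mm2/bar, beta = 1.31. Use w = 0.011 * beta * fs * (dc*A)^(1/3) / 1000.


w = 0.011 * beta * fs * (dc * A)^(1/3) / 1000
= 0.011 * 1.31 * 168 * (45 * 17133)^(1/3) / 1000
= 0.222 mm

0.222


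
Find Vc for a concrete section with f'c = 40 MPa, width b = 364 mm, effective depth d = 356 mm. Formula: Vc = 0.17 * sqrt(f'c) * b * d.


Vc = 0.17 * sqrt(40) * 364 * 356 / 1000
= 139.33 kN

139.33


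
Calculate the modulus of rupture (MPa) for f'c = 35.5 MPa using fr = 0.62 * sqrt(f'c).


fr = 0.62 * sqrt(35.5)
= 3.694 MPa

3.694


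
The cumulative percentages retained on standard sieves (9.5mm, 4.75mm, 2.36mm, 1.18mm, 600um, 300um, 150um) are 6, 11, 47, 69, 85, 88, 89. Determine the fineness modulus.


FM = sum(cumulative % retained) / 100
= 395 / 100
= 3.95

3.95


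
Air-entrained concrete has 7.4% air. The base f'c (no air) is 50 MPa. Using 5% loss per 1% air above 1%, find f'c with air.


Strength loss = (7.4 - 1) * 5 = 32.0%
f'c = 50 * (1 - 32.0/100)
= 34.0 MPa

34.0


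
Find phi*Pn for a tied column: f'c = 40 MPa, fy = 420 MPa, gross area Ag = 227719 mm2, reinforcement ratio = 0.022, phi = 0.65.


Ast = rho * Ag = 0.022 * 227719 = 5009.818 mm2
phi*Pn = 0.65 * 0.80 * (0.85 * 40 * (227719 - 5009.818) + 420 * 5009.818) / 1000
= 5031.64 kN

5031.64


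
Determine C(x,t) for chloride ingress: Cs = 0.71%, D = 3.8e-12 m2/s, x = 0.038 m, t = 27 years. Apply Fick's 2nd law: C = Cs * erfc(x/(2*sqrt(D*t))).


t_seconds = 27 * 365.25 * 24 * 3600 = 852055200.0 s
arg = 0.038 / (2 * sqrt(3.8e-12 * 852055200.0))
= 0.3339
erfc(0.3339) = 0.6368
C = 0.71 * 0.6368 = 0.4521%

0.4521


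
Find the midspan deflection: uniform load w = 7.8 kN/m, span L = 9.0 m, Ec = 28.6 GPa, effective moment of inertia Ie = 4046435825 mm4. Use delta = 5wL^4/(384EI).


Convert: L = 9.0 m = 9000 mm, Ec = 28.6 GPa = 28600 MPa
delta = 5 * 7.8 * 9000^4 / (384 * 28600 * 4046435825)
= 5.76 mm

5.76


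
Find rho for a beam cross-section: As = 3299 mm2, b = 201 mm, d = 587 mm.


rho = As / (b * d)
= 3299 / (201 * 587)
= 0.028

0.028


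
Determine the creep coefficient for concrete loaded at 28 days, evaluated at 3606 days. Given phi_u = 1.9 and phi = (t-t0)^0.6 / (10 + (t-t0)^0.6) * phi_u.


dt = 3606 - 28 = 3578
phi = 3578^0.6 / (10 + 3578^0.6) * 1.9
= 1.769

1.769


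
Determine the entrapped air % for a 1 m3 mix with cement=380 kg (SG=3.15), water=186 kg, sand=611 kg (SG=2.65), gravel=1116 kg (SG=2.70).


Vol cement = 380 / (3.15 * 1000) = 0.120635 m3
Vol water = 186 / 1000 = 0.186 m3
Vol sand = 611 / (2.65 * 1000) = 0.230566 m3
Vol gravel = 1116 / (2.70 * 1000) = 0.413333 m3
Total solid + water volume = 0.950534 m3
Air = (1 - 0.950534) * 100 = 4.95%

4.95


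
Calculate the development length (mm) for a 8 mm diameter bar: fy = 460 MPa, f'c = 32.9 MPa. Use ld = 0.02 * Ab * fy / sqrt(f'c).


Ab = pi * 8^2 / 4 = 50.265 mm2
ld = 0.02 * 50.265 * 460 / sqrt(32.9)
= 80.6 mm

80.6


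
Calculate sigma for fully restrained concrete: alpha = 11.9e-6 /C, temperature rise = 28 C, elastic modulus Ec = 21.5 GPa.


sigma = alpha * dT * Ec
= 11.9e-6 * 28 * 21.5 * 1000
= 7.164 MPa

7.164


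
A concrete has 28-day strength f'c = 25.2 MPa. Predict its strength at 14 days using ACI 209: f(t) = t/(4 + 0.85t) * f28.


f(14) = 14 / (4 + 0.85 * 14) * 25.2
= 14 / 15.9 * 25.2
= 22.19 MPa

22.19


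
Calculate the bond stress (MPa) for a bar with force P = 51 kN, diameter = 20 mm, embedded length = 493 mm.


u = P / (pi * db * ld)
= 51 * 1000 / (pi * 20 * 493)
= 1.646 MPa

1.646


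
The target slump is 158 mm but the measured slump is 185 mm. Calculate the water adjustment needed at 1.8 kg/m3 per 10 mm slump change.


Difference = 158 - 185 = -27 mm
Water adjustment = -27 * 1.8 / 10 = -4.9 kg/m3

-4.9


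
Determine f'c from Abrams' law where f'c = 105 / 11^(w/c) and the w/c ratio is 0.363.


f'c = 105 / 11^0.363
= 105 / 2.388
= 43.97 MPa

43.97


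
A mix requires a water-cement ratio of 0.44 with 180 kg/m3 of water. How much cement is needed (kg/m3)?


Cement = water / (w/c)
= 180 / 0.44
= 409.1 kg/m3

409.1


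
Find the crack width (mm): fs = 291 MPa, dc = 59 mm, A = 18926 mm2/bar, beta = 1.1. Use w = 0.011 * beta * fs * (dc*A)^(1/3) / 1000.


w = 0.011 * beta * fs * (dc * A)^(1/3) / 1000
= 0.011 * 1.1 * 291 * (59 * 18926)^(1/3) / 1000
= 0.365 mm

0.365


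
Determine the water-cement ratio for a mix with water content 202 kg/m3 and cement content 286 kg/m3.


w/c = water / cement
w/c = 202 / 286 = 0.706

0.706


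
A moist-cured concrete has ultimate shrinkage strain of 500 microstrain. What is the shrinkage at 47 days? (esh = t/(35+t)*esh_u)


esh(47) = 47 / (35 + 47) * 500
= 47 / 82 * 500
= 286.6 microstrain

286.6


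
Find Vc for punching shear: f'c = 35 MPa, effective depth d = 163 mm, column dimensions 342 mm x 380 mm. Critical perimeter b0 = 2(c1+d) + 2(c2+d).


b0 = 2*(342 + 163) + 2*(380 + 163) = 2096 mm
Vc = 0.33 * sqrt(35) * 2096 * 163 / 1000
= 667.0 kN

667.0


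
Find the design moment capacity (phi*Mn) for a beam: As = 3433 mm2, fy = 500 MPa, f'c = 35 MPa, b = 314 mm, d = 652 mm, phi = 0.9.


a = As * fy / (0.85 * f'c * b)
= 3433 * 500 / (0.85 * 35 * 314)
= 183.7499 mm
Mn = As * fy * (d - a/2) / 10^6
= 961.4546 kN-m
phi*Mn = 0.9 * 961.4546 = 865.31 kN-m

865.31


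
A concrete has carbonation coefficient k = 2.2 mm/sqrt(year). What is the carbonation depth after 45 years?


depth = k * sqrt(t)
= 2.2 * sqrt(45)
= 14.76 mm

14.76


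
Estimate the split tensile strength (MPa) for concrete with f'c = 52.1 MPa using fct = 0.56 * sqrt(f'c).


fct = 0.56 * sqrt(52.1)
= 0.56 * 7.218
= 4.042 MPa

4.042


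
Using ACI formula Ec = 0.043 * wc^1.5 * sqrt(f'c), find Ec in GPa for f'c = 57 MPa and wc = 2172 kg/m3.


Ec = 0.043 * 2172^1.5 * sqrt(57) / 1000
= 32.86 GPa

32.86


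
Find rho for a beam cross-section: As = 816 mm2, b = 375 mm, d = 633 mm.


rho = As / (b * d)
= 816 / (375 * 633)
= 0.0034

0.0034


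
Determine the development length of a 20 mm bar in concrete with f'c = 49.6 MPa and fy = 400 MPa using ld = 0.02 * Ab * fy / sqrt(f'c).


Ab = pi * 20^2 / 4 = 314.159 mm2
ld = 0.02 * 314.159 * 400 / sqrt(49.6)
= 356.9 mm

356.9


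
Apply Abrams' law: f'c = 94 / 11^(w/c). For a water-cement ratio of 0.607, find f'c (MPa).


f'c = 94 / 11^0.607
= 94 / 4.287
= 21.93 MPa

21.93


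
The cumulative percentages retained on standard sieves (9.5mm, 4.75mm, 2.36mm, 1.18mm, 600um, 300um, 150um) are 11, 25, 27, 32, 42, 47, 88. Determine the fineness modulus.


FM = sum(cumulative % retained) / 100
= 272 / 100
= 2.72

2.72


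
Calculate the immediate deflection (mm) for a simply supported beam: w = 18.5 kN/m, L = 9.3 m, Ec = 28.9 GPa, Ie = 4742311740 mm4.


Convert: L = 9.3 m = 9300 mm, Ec = 28.9 GPa = 28900 MPa
delta = 5 * 18.5 * 9300^4 / (384 * 28900 * 4742311740)
= 13.15 mm

13.15


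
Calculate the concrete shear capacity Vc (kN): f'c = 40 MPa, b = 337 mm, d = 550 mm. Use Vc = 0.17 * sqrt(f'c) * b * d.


Vc = 0.17 * sqrt(40) * 337 * 550 / 1000
= 199.28 kN

199.28


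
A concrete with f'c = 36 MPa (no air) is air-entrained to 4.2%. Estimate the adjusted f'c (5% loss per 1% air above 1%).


Strength loss = (4.2 - 1) * 5 = 16.0%
f'c = 36 * (1 - 16.0/100)
= 30.24 MPa

30.24


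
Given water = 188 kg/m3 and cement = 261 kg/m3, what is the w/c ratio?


w/c = water / cement
w/c = 188 / 261 = 0.72

0.72


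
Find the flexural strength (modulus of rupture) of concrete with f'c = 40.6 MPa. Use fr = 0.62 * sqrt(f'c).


fr = 0.62 * sqrt(40.6)
= 3.951 MPa

3.951


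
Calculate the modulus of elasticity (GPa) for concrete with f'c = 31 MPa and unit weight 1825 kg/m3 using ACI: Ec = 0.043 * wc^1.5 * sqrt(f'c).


Ec = 0.043 * 1825^1.5 * sqrt(31) / 1000
= 18.67 GPa

18.67


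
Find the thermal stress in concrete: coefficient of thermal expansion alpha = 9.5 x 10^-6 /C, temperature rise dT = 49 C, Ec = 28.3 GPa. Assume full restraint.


sigma = alpha * dT * Ec
= 9.5e-6 * 49 * 28.3 * 1000
= 13.174 MPa

13.174


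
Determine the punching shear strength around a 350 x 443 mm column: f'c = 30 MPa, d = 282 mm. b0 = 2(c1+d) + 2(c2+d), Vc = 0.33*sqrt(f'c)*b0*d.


b0 = 2*(350 + 282) + 2*(443 + 282) = 2714 mm
Vc = 0.33 * sqrt(30) * 2714 * 282 / 1000
= 1383.35 kN

1383.35


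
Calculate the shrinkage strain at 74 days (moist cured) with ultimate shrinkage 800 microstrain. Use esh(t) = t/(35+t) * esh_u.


esh(74) = 74 / (35 + 74) * 800
= 74 / 109 * 800
= 543.1 microstrain

543.1


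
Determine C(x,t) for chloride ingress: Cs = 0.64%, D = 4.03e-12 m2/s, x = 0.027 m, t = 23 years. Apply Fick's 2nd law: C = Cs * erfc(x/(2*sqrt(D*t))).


t_seconds = 23 * 365.25 * 24 * 3600 = 725824800.0 s
arg = 0.027 / (2 * sqrt(4.03e-12 * 725824800.0))
= 0.2496
erfc(0.2496) = 0.7241
C = 0.64 * 0.7241 = 0.4634%

0.4634


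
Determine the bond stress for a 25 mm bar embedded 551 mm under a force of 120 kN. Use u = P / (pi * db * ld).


u = P / (pi * db * ld)
= 120 * 1000 / (pi * 25 * 551)
= 2.773 MPa

2.773


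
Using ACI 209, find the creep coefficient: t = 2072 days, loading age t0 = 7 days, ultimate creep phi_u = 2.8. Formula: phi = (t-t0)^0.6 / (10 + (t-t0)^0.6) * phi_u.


dt = 2072 - 7 = 2065
phi = 2065^0.6 / (10 + 2065^0.6) * 2.8
= 2.54

2.54


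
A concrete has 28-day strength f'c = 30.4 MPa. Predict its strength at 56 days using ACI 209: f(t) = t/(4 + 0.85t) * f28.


f(56) = 56 / (4 + 0.85 * 56) * 30.4
= 56 / 51.6 * 30.4
= 32.99 MPa

32.99


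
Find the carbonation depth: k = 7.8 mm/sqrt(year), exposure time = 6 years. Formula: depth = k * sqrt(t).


depth = k * sqrt(t)
= 7.8 * sqrt(6)
= 19.11 mm

19.11


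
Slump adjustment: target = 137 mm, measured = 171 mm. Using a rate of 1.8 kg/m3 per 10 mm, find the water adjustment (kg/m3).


Difference = 137 - 171 = -34 mm
Water adjustment = -34 * 1.8 / 10 = -6.1 kg/m3

-6.1


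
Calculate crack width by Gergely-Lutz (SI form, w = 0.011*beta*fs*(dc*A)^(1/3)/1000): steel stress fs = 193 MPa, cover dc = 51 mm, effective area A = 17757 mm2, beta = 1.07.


w = 0.011 * beta * fs * (dc * A)^(1/3) / 1000
= 0.011 * 1.07 * 193 * (51 * 17757)^(1/3) / 1000
= 0.22 mm

0.22


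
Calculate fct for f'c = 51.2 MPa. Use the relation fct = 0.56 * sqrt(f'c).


fct = 0.56 * sqrt(51.2)
= 0.56 * 7.155
= 4.007 MPa

4.007


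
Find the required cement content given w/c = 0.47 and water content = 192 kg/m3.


Cement = water / (w/c)
= 192 / 0.47
= 408.5 kg/m3

408.5


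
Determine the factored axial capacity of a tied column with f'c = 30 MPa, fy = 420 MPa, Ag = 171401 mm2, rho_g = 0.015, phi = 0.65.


Ast = rho * Ag = 0.015 * 171401 = 2571.015 mm2
phi*Pn = 0.65 * 0.80 * (0.85 * 30 * (171401 - 2571.015) + 420 * 2571.015) / 1000
= 2800.2 kN

2800.2


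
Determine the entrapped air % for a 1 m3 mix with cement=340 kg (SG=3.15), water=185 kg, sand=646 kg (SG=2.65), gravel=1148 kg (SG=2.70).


Vol cement = 340 / (3.15 * 1000) = 0.107937 m3
Vol water = 185 / 1000 = 0.185 m3
Vol sand = 646 / (2.65 * 1000) = 0.243774 m3
Vol gravel = 1148 / (2.70 * 1000) = 0.425185 m3
Total solid + water volume = 0.961895 m3
Air = (1 - 0.961895) * 100 = 3.81%

3.81


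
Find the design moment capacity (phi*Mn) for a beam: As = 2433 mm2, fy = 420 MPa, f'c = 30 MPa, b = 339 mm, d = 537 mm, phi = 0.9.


a = As * fy / (0.85 * f'c * b)
= 2433 * 420 / (0.85 * 30 * 339)
= 118.2093 mm
Mn = As * fy * (d - a/2) / 10^6
= 488.3422 kN-m
phi*Mn = 0.9 * 488.3422 = 439.51 kN-m

439.51


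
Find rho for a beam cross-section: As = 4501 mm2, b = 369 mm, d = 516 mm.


rho = As / (b * d)
= 4501 / (369 * 516)
= 0.0236

0.0236


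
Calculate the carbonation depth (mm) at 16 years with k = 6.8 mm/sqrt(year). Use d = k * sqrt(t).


depth = k * sqrt(t)
= 6.8 * sqrt(16)
= 27.2 mm

27.2


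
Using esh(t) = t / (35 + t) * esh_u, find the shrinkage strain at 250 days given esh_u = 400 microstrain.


esh(250) = 250 / (35 + 250) * 400
= 250 / 285 * 400
= 350.9 microstrain

350.9


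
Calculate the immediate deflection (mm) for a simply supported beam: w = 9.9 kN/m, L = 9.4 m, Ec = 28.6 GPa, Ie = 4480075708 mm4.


Convert: L = 9.4 m = 9400 mm, Ec = 28.6 GPa = 28600 MPa
delta = 5 * 9.9 * 9400^4 / (384 * 28600 * 4480075708)
= 7.85 mm

7.85


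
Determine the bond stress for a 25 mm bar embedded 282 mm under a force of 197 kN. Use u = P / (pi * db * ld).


u = P / (pi * db * ld)
= 197 * 1000 / (pi * 25 * 282)
= 8.895 MPa

8.895


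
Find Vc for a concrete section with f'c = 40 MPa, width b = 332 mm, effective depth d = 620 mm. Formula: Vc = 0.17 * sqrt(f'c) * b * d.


Vc = 0.17 * sqrt(40) * 332 * 620 / 1000
= 221.31 kN

221.31


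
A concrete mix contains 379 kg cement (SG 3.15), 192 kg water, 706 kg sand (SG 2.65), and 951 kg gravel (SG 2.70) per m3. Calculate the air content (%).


Vol cement = 379 / (3.15 * 1000) = 0.120317 m3
Vol water = 192 / 1000 = 0.192 m3
Vol sand = 706 / (2.65 * 1000) = 0.266415 m3
Vol gravel = 951 / (2.70 * 1000) = 0.352222 m3
Total solid + water volume = 0.930955 m3
Air = (1 - 0.930955) * 100 = 6.9%

6.9


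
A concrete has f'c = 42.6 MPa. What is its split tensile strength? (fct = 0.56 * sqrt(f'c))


fct = 0.56 * sqrt(42.6)
= 0.56 * 6.527
= 3.655 MPa

3.655


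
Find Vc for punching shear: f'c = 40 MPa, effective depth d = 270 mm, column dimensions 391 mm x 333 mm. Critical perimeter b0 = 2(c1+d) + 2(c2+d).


b0 = 2*(391 + 270) + 2*(333 + 270) = 2528 mm
Vc = 0.33 * sqrt(40) * 2528 * 270 / 1000
= 1424.57 kN

1424.57


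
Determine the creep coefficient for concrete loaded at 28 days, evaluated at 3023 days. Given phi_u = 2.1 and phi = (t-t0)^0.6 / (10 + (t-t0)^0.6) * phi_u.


dt = 3023 - 28 = 2995
phi = 2995^0.6 / (10 + 2995^0.6) * 2.1
= 1.941

1.941


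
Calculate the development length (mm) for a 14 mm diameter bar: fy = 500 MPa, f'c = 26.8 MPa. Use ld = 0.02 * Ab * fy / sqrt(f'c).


Ab = pi * 14^2 / 4 = 153.938 mm2
ld = 0.02 * 153.938 * 500 / sqrt(26.8)
= 297.4 mm

297.4


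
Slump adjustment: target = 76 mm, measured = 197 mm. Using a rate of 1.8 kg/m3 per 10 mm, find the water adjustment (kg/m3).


Difference = 76 - 197 = -121 mm
Water adjustment = -121 * 1.8 / 10 = -21.8 kg/m3

-21.8


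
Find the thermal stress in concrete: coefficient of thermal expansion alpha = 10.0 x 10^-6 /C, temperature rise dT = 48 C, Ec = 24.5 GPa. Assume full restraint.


sigma = alpha * dT * Ec
= 10.0e-6 * 48 * 24.5 * 1000
= 11.76 MPa

11.76


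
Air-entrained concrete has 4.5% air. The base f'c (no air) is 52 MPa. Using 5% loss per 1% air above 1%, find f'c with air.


Strength loss = (4.5 - 1) * 5 = 17.5%
f'c = 52 * (1 - 17.5/100)
= 42.9 MPa

42.9


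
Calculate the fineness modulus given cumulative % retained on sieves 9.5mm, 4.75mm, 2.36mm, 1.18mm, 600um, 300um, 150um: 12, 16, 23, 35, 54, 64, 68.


FM = sum(cumulative % retained) / 100
= 272 / 100
= 2.72

2.72


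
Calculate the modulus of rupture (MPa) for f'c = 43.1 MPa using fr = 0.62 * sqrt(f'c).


fr = 0.62 * sqrt(43.1)
= 4.07 MPa

4.07


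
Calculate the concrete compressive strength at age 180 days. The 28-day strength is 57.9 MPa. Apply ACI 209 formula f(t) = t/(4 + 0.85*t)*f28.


f(180) = 180 / (4 + 0.85 * 180) * 57.9
= 180 / 157.0 * 57.9
= 66.38 MPa

66.38


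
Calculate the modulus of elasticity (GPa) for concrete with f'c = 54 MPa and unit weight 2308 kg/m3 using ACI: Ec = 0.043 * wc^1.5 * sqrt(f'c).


Ec = 0.043 * 2308^1.5 * sqrt(54) / 1000
= 35.04 GPa

35.04


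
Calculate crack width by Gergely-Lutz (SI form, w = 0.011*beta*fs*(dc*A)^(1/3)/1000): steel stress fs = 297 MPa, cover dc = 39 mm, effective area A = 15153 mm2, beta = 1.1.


w = 0.011 * beta * fs * (dc * A)^(1/3) / 1000
= 0.011 * 1.1 * 297 * (39 * 15153)^(1/3) / 1000
= 0.302 mm

0.302


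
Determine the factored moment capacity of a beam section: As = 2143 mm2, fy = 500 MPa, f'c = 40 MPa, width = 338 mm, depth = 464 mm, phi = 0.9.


a = As * fy / (0.85 * f'c * b)
= 2143 * 500 / (0.85 * 40 * 338)
= 93.2388 mm
Mn = As * fy * (d - a/2) / 10^6
= 447.2233 kN-m
phi*Mn = 0.9 * 447.2233 = 402.5 kN-m

402.5


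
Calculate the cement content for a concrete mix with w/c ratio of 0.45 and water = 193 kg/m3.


Cement = water / (w/c)
= 193 / 0.45
= 428.9 kg/m3

428.9


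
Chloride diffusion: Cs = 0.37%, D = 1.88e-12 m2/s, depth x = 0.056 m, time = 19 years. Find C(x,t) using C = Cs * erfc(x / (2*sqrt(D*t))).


t_seconds = 19 * 365.25 * 24 * 3600 = 599594400.0 s
arg = 0.056 / (2 * sqrt(1.88e-12 * 599594400.0))
= 0.834
erfc(0.834) = 0.2382
C = 0.37 * 0.2382 = 0.0881%

0.0881


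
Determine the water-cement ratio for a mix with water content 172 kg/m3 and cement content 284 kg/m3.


w/c = water / cement
w/c = 172 / 284 = 0.606

0.606


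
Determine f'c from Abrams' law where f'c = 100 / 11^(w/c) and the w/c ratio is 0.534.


f'c = 100 / 11^0.534
= 100 / 3.598
= 27.79 MPa

27.79


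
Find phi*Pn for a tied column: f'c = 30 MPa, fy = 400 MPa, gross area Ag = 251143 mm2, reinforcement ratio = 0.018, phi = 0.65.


Ast = rho * Ag = 0.018 * 251143 = 4520.574 mm2
phi*Pn = 0.65 * 0.80 * (0.85 * 30 * (251143 - 4520.574) + 400 * 4520.574) / 1000
= 4210.49 kN

4210.49


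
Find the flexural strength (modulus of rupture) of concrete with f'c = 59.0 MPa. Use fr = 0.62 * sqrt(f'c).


fr = 0.62 * sqrt(59.0)
= 4.762 MPa

4.762


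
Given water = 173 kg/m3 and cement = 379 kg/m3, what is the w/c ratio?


w/c = water / cement
w/c = 173 / 379 = 0.456

0.456


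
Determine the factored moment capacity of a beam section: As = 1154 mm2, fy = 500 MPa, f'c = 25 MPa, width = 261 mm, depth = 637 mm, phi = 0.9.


a = As * fy / (0.85 * f'c * b)
= 1154 * 500 / (0.85 * 25 * 261)
= 104.0343 mm
Mn = As * fy * (d - a/2) / 10^6
= 337.5351 kN-m
phi*Mn = 0.9 * 337.5351 = 303.78 kN-m

303.78


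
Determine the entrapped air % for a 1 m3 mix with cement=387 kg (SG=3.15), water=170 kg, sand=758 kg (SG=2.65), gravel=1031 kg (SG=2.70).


Vol cement = 387 / (3.15 * 1000) = 0.122857 m3
Vol water = 170 / 1000 = 0.17 m3
Vol sand = 758 / (2.65 * 1000) = 0.286038 m3
Vol gravel = 1031 / (2.70 * 1000) = 0.381852 m3
Total solid + water volume = 0.960747 m3
Air = (1 - 0.960747) * 100 = 3.93%

3.93


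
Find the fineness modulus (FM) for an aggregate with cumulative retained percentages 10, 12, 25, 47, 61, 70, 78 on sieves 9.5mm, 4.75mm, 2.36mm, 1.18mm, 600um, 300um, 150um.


FM = sum(cumulative % retained) / 100
= 303 / 100
= 3.03

3.03


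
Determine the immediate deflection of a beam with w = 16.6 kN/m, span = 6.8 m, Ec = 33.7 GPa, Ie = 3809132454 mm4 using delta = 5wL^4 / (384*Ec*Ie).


Convert: L = 6.8 m = 6800 mm, Ec = 33.7 GPa = 33700 MPa
delta = 5 * 16.6 * 6800^4 / (384 * 33700 * 3809132454)
= 3.6 mm

3.6


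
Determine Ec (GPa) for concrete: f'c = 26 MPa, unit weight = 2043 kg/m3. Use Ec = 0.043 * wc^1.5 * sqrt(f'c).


Ec = 0.043 * 2043^1.5 * sqrt(26) / 1000
= 20.25 GPa

20.25


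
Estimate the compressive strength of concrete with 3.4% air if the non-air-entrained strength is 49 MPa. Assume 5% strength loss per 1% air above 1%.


Strength loss = (3.4 - 1) * 5 = 12.0%
f'c = 49 * (1 - 12.0/100)
= 43.12 MPa

43.12


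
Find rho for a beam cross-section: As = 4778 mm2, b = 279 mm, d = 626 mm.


rho = As / (b * d)
= 4778 / (279 * 626)
= 0.0274

0.0274


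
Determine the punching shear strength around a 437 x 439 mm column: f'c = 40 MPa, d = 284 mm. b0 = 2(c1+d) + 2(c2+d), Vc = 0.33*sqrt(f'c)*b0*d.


b0 = 2*(437 + 284) + 2*(439 + 284) = 2888 mm
Vc = 0.33 * sqrt(40) * 2888 * 284 / 1000
= 1711.83 kN

1711.83


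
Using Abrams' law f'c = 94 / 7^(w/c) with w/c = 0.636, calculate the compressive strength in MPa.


f'c = 94 / 7^0.636
= 94 / 3.447
= 27.27 MPa

27.27


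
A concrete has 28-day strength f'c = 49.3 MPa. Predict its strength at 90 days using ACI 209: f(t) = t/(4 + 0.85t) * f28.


f(90) = 90 / (4 + 0.85 * 90) * 49.3
= 90 / 80.5 * 49.3
= 55.12 MPa

55.12


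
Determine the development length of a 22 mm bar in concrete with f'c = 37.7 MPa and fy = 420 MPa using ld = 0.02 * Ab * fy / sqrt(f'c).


Ab = pi * 22^2 / 4 = 380.133 mm2
ld = 0.02 * 380.133 * 420 / sqrt(37.7)
= 520.0 mm

520.0


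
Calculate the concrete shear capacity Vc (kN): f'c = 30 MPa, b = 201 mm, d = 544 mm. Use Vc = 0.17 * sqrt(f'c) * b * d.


Vc = 0.17 * sqrt(30) * 201 * 544 / 1000
= 101.81 kN

101.81


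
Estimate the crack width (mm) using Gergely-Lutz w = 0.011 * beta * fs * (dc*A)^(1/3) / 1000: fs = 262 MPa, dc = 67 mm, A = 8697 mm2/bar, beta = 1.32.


w = 0.011 * beta * fs * (dc * A)^(1/3) / 1000
= 0.011 * 1.32 * 262 * (67 * 8697)^(1/3) / 1000
= 0.318 mm

0.318


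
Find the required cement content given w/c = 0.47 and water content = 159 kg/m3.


Cement = water / (w/c)
= 159 / 0.47
= 338.3 kg/m3

338.3


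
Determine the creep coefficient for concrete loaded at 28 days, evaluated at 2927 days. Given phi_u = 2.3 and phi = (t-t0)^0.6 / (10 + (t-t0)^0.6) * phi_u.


dt = 2927 - 28 = 2899
phi = 2899^0.6 / (10 + 2899^0.6) * 2.3
= 2.122

2.122


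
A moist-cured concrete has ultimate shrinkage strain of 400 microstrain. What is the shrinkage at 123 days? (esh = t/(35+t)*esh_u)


esh(123) = 123 / (35 + 123) * 400
= 123 / 158 * 400
= 311.4 microstrain

311.4


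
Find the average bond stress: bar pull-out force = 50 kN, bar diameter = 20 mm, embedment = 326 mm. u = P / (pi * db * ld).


u = P / (pi * db * ld)
= 50 * 1000 / (pi * 20 * 326)
= 2.441 MPa

2.441


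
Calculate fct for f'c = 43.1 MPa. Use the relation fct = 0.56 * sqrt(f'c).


fct = 0.56 * sqrt(43.1)
= 0.56 * 6.565
= 3.676 MPa

3.676


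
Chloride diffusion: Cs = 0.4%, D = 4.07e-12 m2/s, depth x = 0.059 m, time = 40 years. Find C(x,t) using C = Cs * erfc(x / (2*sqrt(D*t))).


t_seconds = 40 * 365.25 * 24 * 3600 = 1262304000.0 s
arg = 0.059 / (2 * sqrt(4.07e-12 * 1262304000.0))
= 0.4116
erfc(0.4116) = 0.5605
C = 0.4 * 0.5605 = 0.2242%

0.2242


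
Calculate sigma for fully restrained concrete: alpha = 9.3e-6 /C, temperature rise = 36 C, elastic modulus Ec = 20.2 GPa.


sigma = alpha * dT * Ec
= 9.3e-6 * 36 * 20.2 * 1000
= 6.763 MPa

6.763


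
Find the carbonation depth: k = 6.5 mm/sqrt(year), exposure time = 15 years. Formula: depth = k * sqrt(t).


depth = k * sqrt(t)
= 6.5 * sqrt(15)
= 25.17 mm

25.17


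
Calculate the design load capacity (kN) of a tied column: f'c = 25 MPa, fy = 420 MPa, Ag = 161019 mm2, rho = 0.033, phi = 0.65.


Ast = rho * Ag = 0.033 * 161019 = 5313.627 mm2
phi*Pn = 0.65 * 0.80 * (0.85 * 25 * (161019 - 5313.627) + 420 * 5313.627) / 1000
= 2881.04 kN

2881.04
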